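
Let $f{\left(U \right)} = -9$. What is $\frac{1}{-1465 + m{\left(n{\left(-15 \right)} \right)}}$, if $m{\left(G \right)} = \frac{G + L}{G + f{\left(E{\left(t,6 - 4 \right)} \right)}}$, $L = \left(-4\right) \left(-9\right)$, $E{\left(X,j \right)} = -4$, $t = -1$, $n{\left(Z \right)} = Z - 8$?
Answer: $- \frac{32}{46893} \approx -0.0006824$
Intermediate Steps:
$n{\left(Z \right)} = -8 + Z$ ($n{\left(Z \right)} = Z - 8 = -8 + Z$)
$L = 36$
$m{\left(G \right)} = \frac{36 + G}{-9 + G}$ ($m{\left(G \right)} = \frac{G + 36}{G - 9} = \frac{36 + G}{-9 + G}$)
$\frac{1}{-1465 + m{\left(n{\left(-15 \right)} \right)}} = \frac{1}{-1465 + \frac{36 - 23}{-9 - 23}} = \frac{1}{-1465 + \frac{1}{-32} \cdot 13} = \frac{1}{-1465 - \frac{13}{32}} = \frac{1}{- \frac{46893}{32}} = - \frac{32}{46893}$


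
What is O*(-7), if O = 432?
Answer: -3024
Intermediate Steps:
O*(-7) = 432*(-7) = -3024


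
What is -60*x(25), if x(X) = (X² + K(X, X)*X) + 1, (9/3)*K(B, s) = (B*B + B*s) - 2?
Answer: -661560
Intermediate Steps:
K(B, s) = -⅔ + B²/3 + B*s/3 (K(B, s) = ((B*B + B*s) - 2)/3 = ((B² + B*s) - 2)/3 = (-2 + B² + B*s)/3 = -⅔ + B²/3 + B*s/3)
x(X) = 1 + X² + X*(-⅔ + 2*X²/3) (x(X) = (X² + (-⅔ + X²/3 + X*X/3)*X) + 1 = (X² + (-⅔ + X²/3 + X²/3)*X) + 1 = (X² + (-⅔ + 2*X²/3)*X) + 1 = (X² + X*(-⅔ + 2*X²/3)) + 1 = 1 + X² + X*(-⅔ + 2*X²/3))
-60*x(25) = -60*(1 + 25² + (⅔)*25*(-1 + 25²)) = -60*(1 + 625 + (⅔)*25*(-1 + 625)) = -60*(1 + 625 + (⅔)*25*624) = -60*(1 + 625 + 10400) = -60*11026 = -661560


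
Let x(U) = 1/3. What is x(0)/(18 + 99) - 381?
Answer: -133730/351 ≈ -381.00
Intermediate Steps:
x(U) = 1/3
x(0)/(18 + 99) - 381 = (1/3)/(18 + 99) - 381 = (1/3)/117 - 381 = (1/117)*(1/3) - 381 = 1/351 - 381 = -133730/351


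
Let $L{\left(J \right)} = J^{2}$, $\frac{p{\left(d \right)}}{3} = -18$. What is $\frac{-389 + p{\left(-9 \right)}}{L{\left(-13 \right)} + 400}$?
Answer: $- \frac{443}{569} \approx -0.77856$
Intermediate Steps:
$p{\left(d \right)} = -54$ ($p{\left(d \right)} = 3 \left(-18\right) = -54$)
$\frac{-389 + p{\left(-9 \right)}}{L{\left(-13 \right)} + 400} = \frac{-389 - 54}{\left(-13\right)^{2} + 400} = - \frac{443}{169 + 400} = - \frac{443}{569}$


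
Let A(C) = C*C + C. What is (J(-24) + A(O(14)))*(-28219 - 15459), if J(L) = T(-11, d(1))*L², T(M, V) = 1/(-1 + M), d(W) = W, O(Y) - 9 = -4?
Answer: 786204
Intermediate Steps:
O(Y) = 5 (O(Y) = 9 - 4 = 5)
A(C) = C + C² (A(C) = C² + C = C + C²)
J(L) = -L²/12 (J(L) = L²/(-1 - 11) = L²/(-12) = -L²/12)
(J(-24) + A(O(14)))*(-28219 - 15459) = (-1/12*(-24)² + 5*(1 + 5))*(-28219 - 15459) = (-1/12*576 + 5*6)*(-43678) = (-48 + 30)*(-43678) = -18*(-43678) = 786204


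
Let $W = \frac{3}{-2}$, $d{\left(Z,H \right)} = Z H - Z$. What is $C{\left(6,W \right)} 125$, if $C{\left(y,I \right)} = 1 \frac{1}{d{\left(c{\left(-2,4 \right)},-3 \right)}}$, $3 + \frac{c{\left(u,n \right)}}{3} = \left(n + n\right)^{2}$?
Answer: $- \frac{125}{732} \approx -0.17076$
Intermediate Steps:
$c{\left(u,n \right)} = -9 + 12 n^{2}$ ($c{\left(u,n \right)} = -9 + 3 \left(n + n\right)^{2} = -9 + 3 \left(2 n\right)^{2} = -9 + 3 \cdot 4 n^{2} = -9 + 12 n^{2}$)
$d{\left(Z,H \right)} = - Z + H Z$ ($d{\left(Z,H \right)} = H Z - Z = - Z + H Z$)
$W = - \frac{3}{2}$ ($W = 3 \left(- \frac{1}{2}\right) = - \frac{3}{2} \approx -1.5$)
$C{\left(y,I \right)} = - \frac{1}{732}$ ($C{\left(y,I \right)} = 1 \frac{1}{\left(-9 + 12 \cdot 4^{2}\right) \left(-1 - 3\right)} = 1 \frac{1}{\left(-9 + 12 \cdot 16\right) \left(-4\right)} = 1 \frac{1}{\left(-9 + 192\right) \left(-4\right)} = 1 \frac{1}{183 \left(-4\right)} = 1 \frac{1}{-732} = 1 \left(- \frac{1}{732}\right) = - \frac{1}{732}$)
$C{\left(6,W \right)} 125 = \left(- \frac{1}{732}\right) 125 = - \frac{125}{732}$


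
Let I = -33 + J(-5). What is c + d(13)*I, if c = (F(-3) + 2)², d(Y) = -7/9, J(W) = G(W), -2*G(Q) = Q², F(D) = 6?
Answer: 1789/18 ≈ 99.389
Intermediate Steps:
G(Q) = -Q²/2
J(W) = -W²/2
d(Y) = -7/9 (d(Y) = -7*⅑ = -7/9)
I = -91/2 (I = -33 - ½*(-5)² = -33 - ½*25 = -33 - 25/2 = -91/2 ≈ -45.500)
c = 64 (c = (6 + 2)² = 8² = 64)
c + d(13)*I = 64 - 7/9*(-91/2) = 64 + 637/18 = 1789/18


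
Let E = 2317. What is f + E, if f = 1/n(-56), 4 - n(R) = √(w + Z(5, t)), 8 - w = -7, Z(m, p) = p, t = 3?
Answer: 2315 - 3*√2/2 ≈ 2312.9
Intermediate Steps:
w = 15 (w = 8 - 1*(-7) = 8 + 7 = 15)
n(R) = 4 - 3*√2 (n(R) = 4 - √(15 + 3) = 4 - √18 = 4 - 3*√2)
f = 1/(4 - 3*√2) ≈ -4.1213
f + E = (-2 - 3*√2/2) + 2317 = 2315 - 3*√2/2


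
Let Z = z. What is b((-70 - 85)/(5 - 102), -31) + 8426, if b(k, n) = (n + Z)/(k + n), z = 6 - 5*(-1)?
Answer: 6008223/713 ≈ 8426.7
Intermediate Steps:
z = 11 (z = 6 + 5 = 11)
Z = 11
b(k, n) = (11 + n)/(k + n) (b(k, n) = (n + 11)/(k + n) = (11 + n)/(k + n))
b((-70 - 85)/(5 - 102), -31) + 8426 = (11 - 31)/((-70 - 85)/(5 - 102) - 31) + 8426 = -20/(-155/(-97) - 31) + 8426 = -20/(-155*(-1/97) - 31) + 8426 = -20/(155/97 - 31) + 8426 = -20/(-2852/97) + 8426 = -97/2852*(-20) + 8426 = 485/713 + 8426 = 6008223/713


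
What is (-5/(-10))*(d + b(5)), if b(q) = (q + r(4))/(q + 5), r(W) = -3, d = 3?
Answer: 8/5 ≈ 1.6000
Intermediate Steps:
b(q) = (-3 + q)/(5 + q) (b(q) = (q - 3)/(q + 5) = (-3 + q)/(5 + q))
(-5/(-10))*(d + b(5)) = (-5/(-10))*(3 + (-3 + 5)/(5 + 5)) = (-5*(-⅒))*(3 + 2/10) = (3 + (⅒)*2)/2 = (3 + ⅕)/2 = (½)*(16/5) = 8/5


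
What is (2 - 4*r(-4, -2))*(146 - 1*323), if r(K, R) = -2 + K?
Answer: -4602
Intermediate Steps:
(2 - 4*r(-4, -2))*(146 - 1*323) = (2 - 4*(-2 - 4))*(146 - 1*323) = (2 - 4*(-6))*(146 - 323) = (2 + 24)*(-177) = 26*(-177) = -4602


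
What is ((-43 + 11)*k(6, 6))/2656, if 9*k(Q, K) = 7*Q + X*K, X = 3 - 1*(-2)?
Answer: -8/83 ≈ -0.096385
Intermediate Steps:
X = 5 (X = 3 + 2 = 5)
k(Q, K) = 5*K/9 + 7*Q/9 (k(Q, K) = (7*Q + 5*K)/9 = (5*K + 7*Q)/9 = 5*K/9 + 7*Q/9)
((-43 + 11)*k(6, 6))/2656 = ((-43 + 11)*((5/9)*6 + (7/9)*6))/2656 = -32*(10/3 + 14/3)*(1/2656) = -32*8*(1/2656) = -256*1/2656 = -8/83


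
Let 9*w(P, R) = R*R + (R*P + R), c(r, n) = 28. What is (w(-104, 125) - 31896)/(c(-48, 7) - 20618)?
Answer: 142157/92655 ≈ 1.5343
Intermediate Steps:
w(P, R) = R/9 + R²/9 + P*R/9 (w(P, R) = (R*R + (R*P + R))/9 = (R² + (P*R + R))/9 = (R² + (R + P*R))/9 = (R + R² + P*R)/9 = R/9 + R²/9 + P*R/9)
(w(-104, 125) - 31896)/(c(-48, 7) - 20618) = ((⅑)*125*(1 - 104 + 125) - 31896)/(28 - 20618) = ((⅑)*125*22 - 31896)/(-20590) = (2750/9 - 31896)*(-1/20590) = -284314/9*(-1/20590) = 142157/92655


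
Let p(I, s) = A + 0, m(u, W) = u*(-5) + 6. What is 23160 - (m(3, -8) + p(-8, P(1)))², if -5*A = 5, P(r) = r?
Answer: 23060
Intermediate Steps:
m(u, W) = 6 - 5*u (m(u, W) = -5*u + 6 = 6 - 5*u)
A = -1 (A = -⅕*5 = -1)
p(I, s) = -1 (p(I, s) = -1 + 0 = -1)
23160 - (m(3, -8) + p(-8, P(1)))² = 23160 - ((6 - 5*3) - 1)² = 23160 - ((6 - 15) - 1)² = 23160 - (-9 - 1)² = 23160 - 1*(-10)² = 23160 - 1*100 = 23160 - 100 = 23060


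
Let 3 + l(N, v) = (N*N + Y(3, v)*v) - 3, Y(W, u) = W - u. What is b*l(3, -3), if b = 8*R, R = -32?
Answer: 3840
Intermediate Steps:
b = -256 (b = 8*(-32) = -256)
l(N, v) = -6 + N² + v*(3 - v) (l(N, v) = -3 + ((N*N + (3 - v)*v) - 3) = -3 + ((N² + v*(3 - v)) - 3) = -3 + (-3 + N² + v*(3 - v)) = -6 + N² + v*(3 - v))
b*l(3, -3) = -256*(-6 + 3² - 1*(-3)*(-3 - 3)) = -256*(-6 + 9 - 1*(-3)*(-6)) = -256*(-6 + 9 - 18) = -256*(-15) = 3840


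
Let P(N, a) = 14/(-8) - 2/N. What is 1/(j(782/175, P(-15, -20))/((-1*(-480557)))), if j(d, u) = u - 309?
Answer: -28833420/18637 ≈ -1547.1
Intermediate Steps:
P(N, a) = -7/4 - 2/N (P(N, a) = 14*(-⅛) - 2/N = -7/4 - 2/N)
j(d, u) = -309 + u
1/(j(782/175, P(-15, -20))/((-1*(-480557)))) = 1/((-309 + (-7/4 - 2/(-15)))/((-1*(-480557)))) = 1/((-309 + (-7/4 - 2*(-1/15)))/480557) = 1/((-309 + (-7/4 + 2/15))*(1/480557)) = 1/((-309 - 97/60)*(1/480557)) = 1/(-18637/60*1/480557) = 1/(-18637/28833420) = -28833420/18637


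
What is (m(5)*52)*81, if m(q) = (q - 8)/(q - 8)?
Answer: 4212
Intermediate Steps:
m(q) = 1 (m(q) = (-8 + q)/(-8 + q) = 1)
(m(5)*52)*81 = (1*52)*81 = 52*81 = 4212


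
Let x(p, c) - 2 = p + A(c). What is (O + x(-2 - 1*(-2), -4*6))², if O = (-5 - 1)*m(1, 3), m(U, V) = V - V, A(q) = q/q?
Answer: 9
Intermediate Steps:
A(q) = 1
m(U, V) = 0
x(p, c) = 3 + p (x(p, c) = 2 + (p + 1) = 2 + (1 + p) = 3 + p)
O = 0 (O = (-5 - 1)*0 = -6*0 = 0)
(O + x(-2 - 1*(-2), -4*6))² = (0 + (3 + (-2 - 1*(-2))))² = (0 + (3 + (-2 + 2)))² = (0 + (3 + 0))² = (0 + 3)² = 3² = 9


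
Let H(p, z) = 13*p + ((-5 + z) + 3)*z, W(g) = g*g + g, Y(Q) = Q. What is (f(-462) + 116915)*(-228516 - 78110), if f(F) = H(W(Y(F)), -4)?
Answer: -884832181330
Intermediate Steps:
W(g) = g + g² (W(g) = g² + g = g + g²)
H(p, z) = 13*p + z*(-2 + z) (H(p, z) = 13*p + (-2 + z)*z = 13*p + z*(-2 + z))
f(F) = 24 + 13*F*(1 + F) (f(F) = (-4)² - 2*(-4) + 13*(F*(1 + F)) = 16 + 8 + 13*F*(1 + F) = 24 + 13*F*(1 + F))
(f(-462) + 116915)*(-228516 - 78110) = ((24 + 13*(-462)*(1 - 462)) + 116915)*(-228516 - 78110) = ((24 + 13*(-462)*(-461)) + 116915)*(-306626) = ((24 + 2768766) + 116915)*(-306626) = (2768790 + 116915)*(-306626) = 2885705*(-306626) = -884832181330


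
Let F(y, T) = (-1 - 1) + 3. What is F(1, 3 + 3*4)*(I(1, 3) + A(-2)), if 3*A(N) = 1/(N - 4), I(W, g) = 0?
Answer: -1/18 ≈ -0.055556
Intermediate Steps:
A(N) = 1/(3*(-4 + N)) (A(N) = 1/(3*(N - 4)) = 1/(3*(-4 + N)))
F(y, T) = 1 (F(y, T) = -2 + 3 = 1)
F(1, 3 + 3*4)*(I(1, 3) + A(-2)) = 1*(0 + 1/(3*(-4 - 2))) = 1*(0 + (⅓)/(-6)) = 1*(0 + (⅓)*(-⅙)) = 1*(0 - 1/18) = 1*(-1/18) = -1/18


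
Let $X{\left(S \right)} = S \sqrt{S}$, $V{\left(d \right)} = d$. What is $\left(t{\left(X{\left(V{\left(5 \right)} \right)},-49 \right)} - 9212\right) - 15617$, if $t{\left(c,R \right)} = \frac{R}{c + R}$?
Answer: $- \frac{56508403}{2276} + \frac{245 \sqrt{5}}{2276} \approx -24828.0$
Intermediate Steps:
$X{\left(S \right)} = S^{\frac{3}{2}}$
$t{\left(c,R \right)} = \frac{R}{R + c}$
$\left(t{\left(X{\left(V{\left(5 \right)} \right)},-49 \right)} - 9212\right) - 15617 = \left(- \frac{49}{-49 + 5^{\frac{3}{2}}} - 9212\right) - 15617 = \left(- \frac{49}{-49 + 5 \sqrt{5}} - 9212\right) - 15617 = \left(-9212 - \frac{49}{-49 + 5 \sqrt{5}}\right) - 15617 = -24829 - \frac{49}{-49 + 5 \sqrt{5}}$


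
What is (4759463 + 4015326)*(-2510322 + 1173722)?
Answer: -11728382977400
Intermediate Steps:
(4759463 + 4015326)*(-2510322 + 1173722) = 8774789*(-1336600) = -11728382977400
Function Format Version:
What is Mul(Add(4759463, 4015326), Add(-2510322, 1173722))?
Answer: -11728382977400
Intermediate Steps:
Mul(Add(4759463, 4015326), Add(-2510322, 1173722)) = Mul(8774789, -1336600) = -11728382977400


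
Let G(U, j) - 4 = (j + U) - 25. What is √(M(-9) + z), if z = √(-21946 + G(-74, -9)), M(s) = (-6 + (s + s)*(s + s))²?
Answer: √(101124 + 105*I*√2) ≈ 318.0 + 0.233*I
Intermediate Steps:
G(U, j) = -21 + U + j (G(U, j) = 4 + ((j + U) - 25) = 4 + ((U + j) - 25) = 4 + (-25 + U + j) = -21 + U + j)
M(s) = (-6 + 4*s²)² (M(s) = (-6 + (2*s)*(2*s))² = (-6 + 4*s²)²)
z = 105*I*√2 (z = √(-21946 + (-21 - 74 - 9)) = √(-21946 - 104) = √(-22050) = 105*I*√2 ≈ 148.49*I)
√(M(-9) + z) = √(4*(-3 + 2*(-9)²)² + 105*I*√2) = √(4*(-3 + 2*81)² + 105*I*√2) = √(4*(-3 + 162)² + 105*I*√2) = √(4*159² + 105*I*√2) = √(4*25281 + 105*I*√2) = √(101124 + 105*I*√2)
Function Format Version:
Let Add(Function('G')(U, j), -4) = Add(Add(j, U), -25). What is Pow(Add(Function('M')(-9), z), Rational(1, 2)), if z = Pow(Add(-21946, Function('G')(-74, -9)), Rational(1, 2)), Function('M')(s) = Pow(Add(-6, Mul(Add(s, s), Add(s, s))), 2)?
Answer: Pow(Add(101124, Mul(105, I, Pow(2, Rational(1, 2)))), Rational(1, 2)) ≈ Add(318.00, Mul(0.233, I))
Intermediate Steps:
Function('G')(U, j) = Add(-21, U, j) (Function('G')(U, j) = Add(4, Add(Add(j, U), -25)) = Add(4, Add(Add(U, j), -25)) = Add(4, Add(-25, U, j)) = Add(-21, U, j))
Function('M')(s) = Pow(Add(-6, Mul(4, Pow(s, 2))), 2) (Function('M')(s) = Pow(Add(-6, Mul(Mul(2, s), Mul(2, s))), 2) = Pow(Add(-6, Mul(4, Pow(s, 2))), 2))
z = Mul(105, I, Pow(2, Rational(1, 2))) (z = Pow(Add(-21946, Add(-21, -74, -9)), Rational(1, 2)) = Pow(Add(-21946, -104), Rational(1, 2)) = Pow(-22050, Rational(1, 2)) = Mul(105, I, Pow(2, Rational(1, 2))) ≈ Mul(148.49, I))
Pow(Add(Function('M')(-9), z), Rational(1, 2)) = Pow(Add(Mul(4, Pow(Add(-3, Mul(2, Pow(-9, 2))), 2)), Mul(105, I, Pow(2, Rational(1, 2)))), Rational(1, 2)) = Pow(Add(Mul(4, Pow(Add(-3, Mul(2, 81)), 2)), Mul(105, I, Pow(2, Rational(1, 2)))), Rational(1, 2)) = Pow(Add(Mul(4, Pow(Add(-3, 162), 2)), Mul(105, I, Pow(2, Rational(1, 2)))), Rational(1, 2)) = Pow(Add(Mul(4, Pow(159, 2)), Mul(105, I, Pow(2, Rational(1, 2)))), Rational(1, 2)) = Pow(Add(Mul(4, 25281), Mul(105, I, Pow(2, Rational(1, 2)))), Rational(1, 2)) = Pow(Add(101124, Mul(105, I, Pow(2, Rational(1, 2)))), Rational(1, 2))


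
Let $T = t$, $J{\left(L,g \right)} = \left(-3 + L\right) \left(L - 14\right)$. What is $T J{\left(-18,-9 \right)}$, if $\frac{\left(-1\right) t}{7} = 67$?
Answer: $-315168$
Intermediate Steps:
$t = -469$ ($t = \left(-7\right) 67 = -469$)
$J{\left(L,g \right)} = \left(-14 + L\right) \left(-3 + L\right)$ ($J{\left(L,g \right)} = \left(-3 + L\right) \left(-14 + L\right) = \left(-14 + L\right) \left(-3 + L\right)$)
$T = -469$
$T J{\left(-18,-9 \right)} = - 469 \left(42 + \left(-18\right)^{2} - -306\right) = - 469 \left(42 + 324 + 306\right) = \left(-469\right) 672 = -315168$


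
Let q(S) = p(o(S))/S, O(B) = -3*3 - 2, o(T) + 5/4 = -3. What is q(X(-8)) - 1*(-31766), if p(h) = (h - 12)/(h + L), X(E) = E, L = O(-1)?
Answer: 15501743/488 ≈ 31766.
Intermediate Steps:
o(T) = -17/4 (o(T) = -5/4 - 3 = -17/4)
O(B) = -11 (O(B) = -9 - 2 = -11)
L = -11
p(h) = (-12 + h)/(-11 + h) (p(h) = (h - 12)/(h - 11) = (-12 + h)/(-11 + h))
q(S) = 65/(61*S) (q(S) = ((-12 - 17/4)/(-11 - 17/4))/S = (-65/4/(-61/4))/S = (-4/61*(-65/4))/S = 65/(61*S))
q(X(-8)) - 1*(-31766) = (65/61)/(-8) - 1*(-31766) = (65/61)*(-⅛) + 31766 = -65/488 + 31766 = 15501743/488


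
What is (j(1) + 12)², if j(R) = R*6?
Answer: 324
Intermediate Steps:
j(R) = 6*R
(j(1) + 12)² = (6*1 + 12)² = (6 + 12)² = 18² = 324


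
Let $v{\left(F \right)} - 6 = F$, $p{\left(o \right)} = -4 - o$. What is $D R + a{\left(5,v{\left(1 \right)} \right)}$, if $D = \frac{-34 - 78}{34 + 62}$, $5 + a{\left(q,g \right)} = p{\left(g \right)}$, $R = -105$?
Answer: $\frac{213}{2} \approx 106.5$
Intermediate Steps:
$v{\left(F \right)} = 6 + F$
$a{\left(q,g \right)} = -9 - g$ ($a{\left(q,g \right)} = -5 - \left(4 + g\right) = -9 - g$)
$D = - \frac{7}{6}$ ($D = - \frac{112}{96} = \left(-112\right) \frac{1}{96} = - \frac{7}{6} \approx -1.1667$)
$D R + a{\left(5,v{\left(1 \right)} \right)} = \left(- \frac{7}{6}\right) \left(-105\right) - 16 = \frac{245}{2} - 16 = \frac{213}{2}$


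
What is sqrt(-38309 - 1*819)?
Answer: 2*I*sqrt(9782) ≈ 197.81*I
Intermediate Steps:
sqrt(-38309 - 1*819) = sqrt(-38309 - 819) = sqrt(-39128) = 2*I*sqrt(9782)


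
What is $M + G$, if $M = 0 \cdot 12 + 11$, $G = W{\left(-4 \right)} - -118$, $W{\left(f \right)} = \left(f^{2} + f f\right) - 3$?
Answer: $158$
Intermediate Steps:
$W{\left(f \right)} = -3 + 2 f^{2}$ ($W{\left(f \right)} = \left(f^{2} + f^{2}\right) - 3 = 2 f^{2} - 3 = -3 + 2 f^{2}$)
$G = 147$ ($G = \left(-3 + 2 \left(-4\right)^{2}\right) - -118 = \left(-3 + 2 \cdot 16\right) + 118 = \left(-3 + 32\right) + 118 = 29 + 118 = 147$)
$M = 11$ ($M = 0 + 11 = 11$)
$M + G = 11 + 147 = 158$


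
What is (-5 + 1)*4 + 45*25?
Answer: 1109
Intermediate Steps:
(-5 + 1)*4 + 45*25 = -4*4 + 1125 = -16 + 1125 = 1109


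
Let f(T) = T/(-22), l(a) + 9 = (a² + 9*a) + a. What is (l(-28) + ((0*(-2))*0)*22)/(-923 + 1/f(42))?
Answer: -10395/19394 ≈ -0.53599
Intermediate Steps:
l(a) = -9 + a² + 10*a (l(a) = -9 + ((a² + 9*a) + a) = -9 + (a² + 10*a) = -9 + a² + 10*a)
f(T) = -T/22 (f(T) = T*(-1/22) = -T/22)
(l(-28) + ((0*(-2))*0)*22)/(-923 + 1/f(42)) = ((-9 + (-28)² + 10*(-28)) + ((0*(-2))*0)*22)/(-923 + 1/(-1/22*42)) = ((-9 + 784 - 280) + (0*0)*22)/(-923 + 1/(-21/11)) = (495 + 0*22)/(-923 - 11/21) = (495 + 0)/(-19394/21) = 495*(-21/19394) = -10395/19394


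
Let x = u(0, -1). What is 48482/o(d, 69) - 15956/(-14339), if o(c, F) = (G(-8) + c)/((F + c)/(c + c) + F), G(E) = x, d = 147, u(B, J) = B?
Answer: 113121742954/4918277 ≈ 23000.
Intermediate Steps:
x = 0
G(E) = 0
o(c, F) = c/(F + (F + c)/(2*c)) (o(c, F) = (0 + c)/((F + c)/(c + c) + F) = c/((F + c)/((2*c)) + F) = c/((F + c)*(1/(2*c)) + F) = c/((F + c)/(2*c) + F) = c/(F + (F + c)/(2*c)))
48482/o(d, 69) - 15956/(-14339) = 48482/((2*147**2/(69 + 147 + 2*69*147))) - 15956/(-14339) = 48482/((2*21609/(69 + 147 + 20286))) - 15956*(-1/14339) = 48482/((2*21609/20502)) + 15956/14339 = 48482/((2*21609*(1/20502))) + 15956/14339 = 48482/(2401/1139) + 15956/14339 = 48482*(1139/2401) + 15956/14339 = 7888714/343 + 15956/14339 = 113121742954/4918277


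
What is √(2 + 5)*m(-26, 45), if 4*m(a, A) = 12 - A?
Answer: -33*√7/4 ≈ -21.827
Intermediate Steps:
m(a, A) = 3 - A/4 (m(a, A) = (12 - A)/4 = 3 - A/4)
√(2 + 5)*m(-26, 45) = √(2 + 5)*(3 - ¼*45) = √7*(3 - 45/4) = √7*(-33/4) = -33*√7/4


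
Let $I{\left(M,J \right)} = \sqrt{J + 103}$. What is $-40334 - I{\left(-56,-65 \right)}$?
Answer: $-40334 - \sqrt{38} \approx -40340.0$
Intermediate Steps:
$I{\left(M,J \right)} = \sqrt{103 + J}$
$-40334 - I{\left(-56,-65 \right)} = -40334 - \sqrt{103 - 65} = -40334 - \sqrt{38}$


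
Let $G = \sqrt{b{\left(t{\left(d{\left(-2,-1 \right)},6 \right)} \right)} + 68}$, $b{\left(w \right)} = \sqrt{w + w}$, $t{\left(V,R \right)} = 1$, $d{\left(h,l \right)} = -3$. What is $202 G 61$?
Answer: $12322 \sqrt{68 + \sqrt{2}} \approx 1.0266 \cdot 10^{5}$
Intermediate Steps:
$b{\left(w \right)} = \sqrt{2} \sqrt{w}$ ($b{\left(w \right)} = \sqrt{2 w} = \sqrt{2} \sqrt{w}$)
$G = \sqrt{68 + \sqrt{2}}$ ($G = \sqrt{\sqrt{2} \sqrt{1} + 68} = \sqrt{\sqrt{2} \cdot 1 + 68} = \sqrt{\sqrt{2} + 68} = \sqrt{68 + \sqrt{2}} \approx 8.3315$)
$202 G 61 = 202 \sqrt{68 + \sqrt{2}} \cdot 61 = 12322 \sqrt{68 + \sqrt{2}}$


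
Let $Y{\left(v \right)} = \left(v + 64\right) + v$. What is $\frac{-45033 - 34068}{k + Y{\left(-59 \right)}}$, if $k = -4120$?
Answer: $\frac{79101}{4174} \approx 18.951$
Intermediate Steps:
$Y{\left(v \right)} = 64 + 2 v$ ($Y{\left(v \right)} = \left(64 + v\right) + v = 64 + 2 v$)
$\frac{-45033 - 34068}{k + Y{\left(-59 \right)}} = \frac{-45033 - 34068}{-4120 + \left(64 + 2 \left(-59\right)\right)} = - \frac{79101}{-4120 + \left(64 - 118\right)} = - \frac{79101}{-4120 - 54} = - \frac{79101}{-4174} = \left(-79101\right) \left(- \frac{1}{4174}\right) = \frac{79101}{4174}$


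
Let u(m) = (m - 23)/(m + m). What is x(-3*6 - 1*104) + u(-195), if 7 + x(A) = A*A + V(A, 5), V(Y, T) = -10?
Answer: 2899174/195 ≈ 14868.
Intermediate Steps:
u(m) = (-23 + m)/(2*m) (u(m) = (-23 + m)/((2*m)) = (-23 + m)*(1/(2*m)) = (-23 + m)/(2*m))
x(A) = -17 + A² (x(A) = -7 + (A*A - 10) = -7 + (A² - 10) = -7 + (-10 + A²) = -17 + A²)
x(-3*6 - 1*104) + u(-195) = (-17 + (-3*6 - 1*104)²) + (½)*(-23 - 195)/(-195) = (-17 + (-18 - 104)²) + (½)*(-1/195)*(-218) = (-17 + (-122)²) + 109/195 = (-17 + 14884) + 109/195 = 14867 + 109/195 = 2899174/195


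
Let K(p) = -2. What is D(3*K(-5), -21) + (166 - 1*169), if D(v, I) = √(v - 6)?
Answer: -3 + 2*I*√3 ≈ -3.0 + 3.4641*I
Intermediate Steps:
D(v, I) = √(-6 + v)
D(3*K(-5), -21) + (166 - 1*169) = √(-6 + 3*(-2)) + (166 - 1*169) = √(-6 - 6) + (166 - 169) = √(-12) - 3 = 2*I*√3 - 3 = -3 + 2*I*√3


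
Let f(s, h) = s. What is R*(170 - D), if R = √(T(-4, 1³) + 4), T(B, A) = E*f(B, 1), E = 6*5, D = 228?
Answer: -116*I*√29 ≈ -624.68*I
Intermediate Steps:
E = 30
T(B, A) = 30*B
R = 2*I*√29 (R = √(30*(-4) + 4) = √(-120 + 4) = √(-116) = 2*I*√29 ≈ 10.77*I)
R*(170 - D) = (2*I*√29)*(170 - 1*228) = (2*I*√29)*(170 - 228) = (2*I*√29)*(-58) = -116*I*√29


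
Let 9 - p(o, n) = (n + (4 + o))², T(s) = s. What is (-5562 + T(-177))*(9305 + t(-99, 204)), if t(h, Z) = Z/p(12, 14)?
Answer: -5286608021/99 ≈ -5.3400e+7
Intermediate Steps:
p(o, n) = 9 - (4 + n + o)² (p(o, n) = 9 - (n + (4 + o))² = 9 - (4 + n + o)²)
t(h, Z) = -Z/891 (t(h, Z) = Z/(9 - (4 + 14 + 12)²) = Z/(9 - 1*30²) = Z/(9 - 1*900) = Z/(9 - 900) = Z/(-891) = Z*(-1/891) = -Z/891)
(-5562 + T(-177))*(9305 + t(-99, 204)) = (-5562 - 177)*(9305 - 1/891*204) = -5739*(9305 - 68/297) = -5739*2763517/297 = -5286608021/99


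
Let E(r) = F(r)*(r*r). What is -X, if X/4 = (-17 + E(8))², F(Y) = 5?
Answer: -367236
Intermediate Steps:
E(r) = 5*r² (E(r) = 5*(r*r) = 5*r²)
X = 367236 (X = 4*(-17 + 5*8²)² = 4*(-17 + 5*64)² = 4*(-17 + 320)² = 4*303² = 4*91809 = 367236)
-X = -1*367236 = -367236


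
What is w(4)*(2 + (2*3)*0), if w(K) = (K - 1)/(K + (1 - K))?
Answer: 6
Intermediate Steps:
w(K) = -1 + K (w(K) = (-1 + K)/1 = (-1 + K)*1 = -1 + K)
w(4)*(2 + (2*3)*0) = (-1 + 4)*(2 + (2*3)*0) = 3*(2 + 6*0) = 3*(2 + 0) = 3*2 = 6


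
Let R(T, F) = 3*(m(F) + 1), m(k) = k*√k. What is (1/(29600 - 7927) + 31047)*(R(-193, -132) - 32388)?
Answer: -21791271652320/21673 - 532922252544*I*√33/21673 ≈ -1.0055e+9 - 1.4125e+8*I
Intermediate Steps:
m(k) = k^(3/2)
R(T, F) = 3 + 3*F^(3/2) (R(T, F) = 3*(F^(3/2) + 1) = 3*(1 + F^(3/2)) = 3 + 3*F^(3/2))
(1/(29600 - 7927) + 31047)*(R(-193, -132) - 32388) = (1/(29600 - 7927) + 31047)*((3 + 3*(-132)^(3/2)) - 32388) = (1/21673 + 31047)*((3 + 3*(-264*I*√33)) - 32388) = (1/21673 + 31047)*((3 - 792*I*√33) - 32388) = 672881632*(-32385 - 792*I*√33)/21673 = -21791271652320/21673 - 532922252544*I*√33/21673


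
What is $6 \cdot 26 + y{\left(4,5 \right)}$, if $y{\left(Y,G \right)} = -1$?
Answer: $155$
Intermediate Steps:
$6 \cdot 26 + y{\left(4,5 \right)} = 6 \cdot 26 - 1 = 156 - 1 = 155$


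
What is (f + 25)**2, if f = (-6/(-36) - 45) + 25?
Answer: 961/36 ≈ 26.694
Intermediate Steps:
f = -119/6 (f = (-6*(-1/36) - 45) + 25 = (1/6 - 45) + 25 = -269/6 + 25 = -119/6 ≈ -19.833)
(f + 25)**2 = (-119/6 + 25)**2 = (31/6)**2 = 961/36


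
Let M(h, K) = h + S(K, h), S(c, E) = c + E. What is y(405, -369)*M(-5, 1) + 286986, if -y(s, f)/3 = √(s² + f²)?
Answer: 286986 + 243*√3706 ≈ 3.0178e+5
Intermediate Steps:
S(c, E) = E + c
M(h, K) = K + 2*h (M(h, K) = h + (h + K) = h + (K + h) = K + 2*h)
y(s, f) = -3*√(f² + s²) (y(s, f) = -3*√(s² + f²) = -3*√(f² + s²))
y(405, -369)*M(-5, 1) + 286986 = (-3*√((-369)² + 405²))*(1 + 2*(-5)) + 286986 = (-3*√(136161 + 164025))*(1 - 10) + 286986 = -27*√3706*(-9) + 286986 = 243*√3706 + 286986 = 286986 + 243*√3706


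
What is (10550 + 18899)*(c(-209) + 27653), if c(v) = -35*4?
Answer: 810230337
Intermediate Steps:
c(v) = -140
(10550 + 18899)*(c(-209) + 27653) = (10550 + 18899)*(-140 + 27653) = 29449*27513 = 810230337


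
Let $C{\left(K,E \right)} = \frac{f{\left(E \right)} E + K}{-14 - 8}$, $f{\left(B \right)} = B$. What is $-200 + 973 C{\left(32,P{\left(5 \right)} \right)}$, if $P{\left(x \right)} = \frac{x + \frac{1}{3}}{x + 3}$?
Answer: $- \frac{161858}{99} \approx -1634.9$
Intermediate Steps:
$P{\left(x \right)} = \frac{\frac{1}{3} + x}{3 + x}$ ($P{\left(x \right)} = \frac{x + \frac{1}{3}}{3 + x} = \frac{\frac{1}{3} + x}{3 + x}$)
$C{\left(K,E \right)} = - \frac{K}{22} - \frac{E^{2}}{22}$ ($C{\left(K,E \right)} = \frac{E E + K}{-14 - 8} = \frac{E^{2} + K}{-22} = \left(K + E^{2}\right) \left(- \frac{1}{22}\right) = - \frac{K}{22} - \frac{E^{2}}{22}$)
$-200 + 973 C{\left(32,P{\left(5 \right)} \right)} = -200 + 973 \left(\left(- \frac{1}{22}\right) 32 - \frac{\left(\frac{\frac{1}{3} + 5}{3 + 5}\right)^{2}}{22}\right) = -200 + 973 \left(- \frac{16}{11} - \frac{\left(\frac{1}{8} \cdot \frac{16}{3}\right)^{2}}{22}\right) = -200 + 973 \left(- \frac{16}{11} - \frac{\left(\frac{2}{3}\right)^{2}}{22}\right) = -200 + 973 \left(- \frac{16}{11} - \frac{2}{99}\right) = -200 + 973 \left(- \frac{146}{99}\right) = -200 - \frac{142058}{99} = - \frac{161858}{99}$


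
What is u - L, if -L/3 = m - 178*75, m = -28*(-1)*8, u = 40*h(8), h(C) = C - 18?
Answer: -39778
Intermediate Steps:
h(C) = -18 + C
u = -400 (u = 40*(-18 + 8) = 40*(-10) = -400)
m = 224 (m = 28*8 = 224)
L = 39378 (L = -3*(224 - 178*75) = -3*(224 - 13350) = -3*(-13126) = 39378)
u - L = -400 - 1*39378 = -400 - 39378 = -39778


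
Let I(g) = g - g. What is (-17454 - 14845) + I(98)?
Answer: -32299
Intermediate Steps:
I(g) = 0
(-17454 - 14845) + I(98) = (-17454 - 14845) + 0 = -32299 + 0 = -32299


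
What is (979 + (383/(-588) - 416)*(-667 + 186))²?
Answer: 14022425552840329/345744 ≈ 4.0557e+10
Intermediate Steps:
(979 + (383/(-588) - 416)*(-667 + 186))² = (979 + (383*(-1/588) - 416)*(-481))² = (979 + (-383/588 - 416)*(-481))² = (979 - 244991/588*(-481))² = (979 + 117840671/588)² = (118416323/588)² = 14022425552840329/345744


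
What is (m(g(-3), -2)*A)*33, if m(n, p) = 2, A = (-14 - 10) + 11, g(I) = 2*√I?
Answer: -858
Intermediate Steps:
A = -13 (A = -24 + 11 = -13)
(m(g(-3), -2)*A)*33 = (2*(-13))*33 = -26*33 = -858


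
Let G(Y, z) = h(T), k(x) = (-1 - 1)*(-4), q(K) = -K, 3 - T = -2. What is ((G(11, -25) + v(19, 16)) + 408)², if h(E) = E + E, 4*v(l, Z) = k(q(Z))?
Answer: 176400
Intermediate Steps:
T = 5 (T = 3 - 1*(-2) = 3 + 2 = 5)
k(x) = 8 (k(x) = -2*(-4) = 8)
v(l, Z) = 2 (v(l, Z) = (¼)*8 = 2)
h(E) = 2*E
G(Y, z) = 10 (G(Y, z) = 2*5 = 10)
((G(11, -25) + v(19, 16)) + 408)² = ((10 + 2) + 408)² = (12 + 408)² = 420² = 176400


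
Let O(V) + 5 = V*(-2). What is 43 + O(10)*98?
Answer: -2407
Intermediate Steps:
O(V) = -5 - 2*V (O(V) = -5 + V*(-2) = -5 - 2*V)
43 + O(10)*98 = 43 + (-5 - 2*10)*98 = 43 + (-5 - 20)*98 = 43 - 25*98 = 43 - 2450 = -2407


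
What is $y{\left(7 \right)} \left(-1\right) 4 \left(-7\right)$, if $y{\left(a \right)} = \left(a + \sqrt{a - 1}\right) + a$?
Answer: $392 + 28 \sqrt{6} \approx 460.59$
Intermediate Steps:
$y{\left(a \right)} = \sqrt{-1 + a} + 2 a$ ($y{\left(a \right)} = \left(a + \sqrt{-1 + a}\right) + a = \sqrt{-1 + a} + 2 a$)
$y{\left(7 \right)} \left(-1\right) 4 \left(-7\right) = \left(\sqrt{-1 + 7} + 2 \cdot 7\right) \left(-1\right) 4 \left(-7\right) = \left(\sqrt{6} + 14\right) \left(-1\right) \left(-28\right) = \left(14 + \sqrt{6}\right) \left(-1\right) \left(-28\right) = \left(-14 - \sqrt{6}\right) \left(-28\right) = 392 + 28 \sqrt{6}$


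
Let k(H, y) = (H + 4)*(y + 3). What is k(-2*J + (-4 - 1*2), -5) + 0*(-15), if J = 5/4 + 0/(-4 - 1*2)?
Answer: 9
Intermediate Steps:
J = 5/4 (J = 5*(¼) + 0/(-4 - 2) = 5/4 + 0/(-6) = 5/4 + 0*(-⅙) = 5/4 + 0 = 5/4 ≈ 1.2500)
k(H, y) = (3 + y)*(4 + H) (k(H, y) = (4 + H)*(3 + y) = (3 + y)*(4 + H))
k(-2*J + (-4 - 1*2), -5) + 0*(-15) = (12 + 3*(-2*5/4 + (-4 - 1*2)) + 4*(-5) + (-2*5/4 + (-4 - 1*2))*(-5)) + 0*(-15) = (12 + 3*(-5/2 + (-4 - 2)) - 20 + (-5/2 + (-4 - 2))*(-5)) + 0 = (12 + 3*(-5/2 - 6) - 20 + (-5/2 - 6)*(-5)) + 0 = (12 + 3*(-17/2) - 20 - 17/2*(-5)) + 0 = (12 - 51/2 - 20 + 85/2) + 0 = 9 + 0 = 9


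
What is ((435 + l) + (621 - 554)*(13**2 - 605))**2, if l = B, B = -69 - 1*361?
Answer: 853048849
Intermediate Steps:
B = -430 (B = -69 - 361 = -430)
l = -430
((435 + l) + (621 - 554)*(13**2 - 605))**2 = ((435 - 430) + (621 - 554)*(13**2 - 605))**2 = (5 + 67*(169 - 605))**2 = (5 + 67*(-436))**2 = (5 - 29212)**2 = (-29207)**2 = 853048849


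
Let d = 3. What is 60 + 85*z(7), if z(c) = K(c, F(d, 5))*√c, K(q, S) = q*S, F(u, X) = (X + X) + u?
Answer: 60 + 7735*√7 ≈ 20525.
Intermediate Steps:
F(u, X) = u + 2*X (F(u, X) = 2*X + u = u + 2*X)
K(q, S) = S*q
z(c) = 13*c^(3/2) (z(c) = ((3 + 2*5)*c)*√c = ((3 + 10)*c)*√c = (13*c)*√c = 13*c^(3/2))
60 + 85*z(7) = 60 + 85*(13*7^(3/2)) = 60 + 85*(13*(7*√7)) = 60 + 85*(91*√7) = 60 + 7735*√7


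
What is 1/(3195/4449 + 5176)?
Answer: 1483/7677073 ≈ 0.00019317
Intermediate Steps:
1/(3195/4449 + 5176) = 1/(3195*(1/4449) + 5176) = 1/(1065/1483 + 5176) = 1/(7677073/1483) = 1483/7677073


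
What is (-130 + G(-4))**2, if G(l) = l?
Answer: 17956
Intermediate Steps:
(-130 + G(-4))**2 = (-130 - 4)**2 = (-134)**2 = 17956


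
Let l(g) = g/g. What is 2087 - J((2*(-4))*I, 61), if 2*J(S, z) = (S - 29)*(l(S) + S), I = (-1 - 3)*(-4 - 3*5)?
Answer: -382485/2 ≈ -1.9124e+5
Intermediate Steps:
l(g) = 1
I = 76 (I = -4*(-4 - 15) = -4*(-19) = 76)
J(S, z) = (1 + S)*(-29 + S)/2 (J(S, z) = ((S - 29)*(1 + S))/2 = ((-29 + S)*(1 + S))/2 = ((1 + S)*(-29 + S))/2 = (1 + S)*(-29 + S)/2)
2087 - J((2*(-4))*I, 61) = 2087 - (-29/2 + ((2*(-4))*76)²/2 - 14*2*(-4)*76) = 2087 - (-29/2 + (-8*76)²/2 - (-112)*76) = 2087 - (-29/2 + (½)*(-608)² - 14*(-608)) = 2087 - (-29/2 + (½)*369664 + 8512) = 2087 - (-29/2 + 184832 + 8512) = 2087 - 1*386659/2 = 2087 - 386659/2 = -382485/2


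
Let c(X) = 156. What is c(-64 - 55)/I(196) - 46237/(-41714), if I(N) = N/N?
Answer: 6553621/41714 ≈ 157.11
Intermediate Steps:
I(N) = 1
c(-64 - 55)/I(196) - 46237/(-41714) = 156/1 - 46237/(-41714) = 156*1 - 46237*(-1/41714) = 156 + 46237/41714 = 6553621/41714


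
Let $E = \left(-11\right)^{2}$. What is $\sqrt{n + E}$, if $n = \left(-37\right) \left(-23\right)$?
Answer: $18 \sqrt{3} \approx 31.177$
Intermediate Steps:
$n = 851$
$E = 121$
$\sqrt{n + E} = \sqrt{851 + 121} = \sqrt{972} = 18 \sqrt{3}$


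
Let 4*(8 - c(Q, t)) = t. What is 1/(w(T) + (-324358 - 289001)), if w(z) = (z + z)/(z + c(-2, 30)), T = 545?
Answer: -1091/669172489 ≈ -1.6304e-6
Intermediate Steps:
c(Q, t) = 8 - t/4
w(z) = 2*z/(1/2 + z) (w(z) = (z + z)/(z + (8 - 1/4*30)) = (2*z)/(z + (8 - 15/2)) = (2*z)/(z + 1/2) = (2*z)/(1/2 + z) = 2*z/(1/2 + z))
1/(w(T) + (-324358 - 289001)) = 1/(4*545/(1 + 2*545) + (-324358 - 289001)) = 1/(4*545/(1 + 1090) - 613359) = 1/(4*545/1091 - 613359) = 1/(4*545*(1/1091) - 613359) = 1/(2180/1091 - 613359) = 1/(-669172489/1091) = -1091/669172489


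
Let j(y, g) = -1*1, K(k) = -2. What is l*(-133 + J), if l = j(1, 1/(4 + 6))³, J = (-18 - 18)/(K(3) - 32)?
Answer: 2243/17 ≈ 131.94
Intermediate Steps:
j(y, g) = -1
J = 18/17 (J = (-18 - 18)/(-2 - 32) = -36/(-34) = -36*(-1/34) = 18/17 ≈ 1.0588)
l = -1 (l = (-1)³ = -1)
l*(-133 + J) = -(-133 + 18/17) = -1*(-2243/17) = 2243/17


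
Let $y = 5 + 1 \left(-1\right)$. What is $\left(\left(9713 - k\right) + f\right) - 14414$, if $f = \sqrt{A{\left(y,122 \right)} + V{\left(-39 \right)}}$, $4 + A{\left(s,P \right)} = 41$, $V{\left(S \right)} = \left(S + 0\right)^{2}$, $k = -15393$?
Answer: $10692 + \sqrt{1558} \approx 10731.0$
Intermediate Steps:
$y = 4$ ($y = 5 - 1 = 4$)
$V{\left(S \right)} = S^{2}$
$A{\left(s,P \right)} = 37$ ($A{\left(s,P \right)} = -4 + 41 = 37$)
$f = \sqrt{1558}$ ($f = \sqrt{37 + \left(-39\right)^{2}} = \sqrt{37 + 1521} = \sqrt{1558} \approx 39.471$)
$\left(\left(9713 - k\right) + f\right) - 14414 = \left(\left(9713 - -15393\right) + \sqrt{1558}\right) - 14414 = \left(\left(9713 + 15393\right) + \sqrt{1558}\right) - 14414 = \left(25106 + \sqrt{1558}\right) - 14414 = 10692 + \sqrt{1558}$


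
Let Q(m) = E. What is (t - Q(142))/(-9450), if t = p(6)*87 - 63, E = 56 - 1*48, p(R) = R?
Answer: -451/9450 ≈ -0.047725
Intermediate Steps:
E = 8 (E = 56 - 48 = 8)
Q(m) = 8
t = 459 (t = 6*87 - 63 = 522 - 63 = 459)
(t - Q(142))/(-9450) = (459 - 1*8)/(-9450) = (459 - 8)*(-1/9450) = 451*(-1/9450) = -451/9450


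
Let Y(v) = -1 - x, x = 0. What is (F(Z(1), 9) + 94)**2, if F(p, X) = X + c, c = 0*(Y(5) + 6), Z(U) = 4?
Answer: 10609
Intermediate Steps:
Y(v) = -1 (Y(v) = -1 - 1*0 = -1 + 0 = -1)
c = 0 (c = 0*(-1 + 6) = 0*5 = 0)
F(p, X) = X (F(p, X) = X + 0 = X)
(F(Z(1), 9) + 94)**2 = (9 + 94)**2 = 103**2 = 10609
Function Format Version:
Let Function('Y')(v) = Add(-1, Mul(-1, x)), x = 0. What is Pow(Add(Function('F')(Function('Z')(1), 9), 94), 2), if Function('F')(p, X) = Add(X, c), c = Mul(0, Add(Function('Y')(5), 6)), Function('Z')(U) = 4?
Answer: 10609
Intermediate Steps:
Function('Y')(v) = -1 (Function('Y')(v) = Add(-1, Mul(-1, 0)) = Add(-1, 0) = -1)
c = 0 (c = Mul(0, Add(-1, 6)) = Mul(0, 5) = 0)
Function('F')(p, X) = X (Function('F')(p, X) = Add(X, 0) = X)
Pow(Add(Function('F')(Function('Z')(1), 9), 94), 2) = Pow(Add(9, 94), 2) = Pow(103, 2) = 10609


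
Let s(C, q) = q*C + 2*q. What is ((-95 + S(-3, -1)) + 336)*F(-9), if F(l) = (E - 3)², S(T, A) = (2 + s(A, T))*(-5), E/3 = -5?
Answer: 79704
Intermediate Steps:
E = -15 (E = 3*(-5) = -15)
s(C, q) = 2*q + C*q (s(C, q) = C*q + 2*q = 2*q + C*q)
S(T, A) = -10 - 5*T*(2 + A) (S(T, A) = (2 + T*(2 + A))*(-5) = -10 - 5*T*(2 + A))
F(l) = 324 (F(l) = (-15 - 3)² = (-18)² = 324)
((-95 + S(-3, -1)) + 336)*F(-9) = ((-95 + (-10 - 5*(-3)*(2 - 1))) + 336)*324 = ((-95 + (-10 - 5*(-3)*1)) + 336)*324 = ((-95 + (-10 + 15)) + 336)*324 = ((-95 + 5) + 336)*324 = (-90 + 336)*324 = 246*324 = 79704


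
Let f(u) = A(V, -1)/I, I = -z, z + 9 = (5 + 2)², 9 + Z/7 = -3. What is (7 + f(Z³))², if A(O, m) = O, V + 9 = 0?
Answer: 83521/1600 ≈ 52.201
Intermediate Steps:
Z = -84 (Z = -63 + 7*(-3) = -63 - 21 = -84)
V = -9 (V = -9 + 0 = -9)
z = 40 (z = -9 + (5 + 2)² = -9 + 7² = -9 + 49 = 40)
I = -40 (I = -1*40 = -40)
f(u) = 9/40 (f(u) = -9/(-40) = -9*(-1/40) = 9/40)
(7 + f(Z³))² = (7 + 9/40)² = (289/40)² = 83521/1600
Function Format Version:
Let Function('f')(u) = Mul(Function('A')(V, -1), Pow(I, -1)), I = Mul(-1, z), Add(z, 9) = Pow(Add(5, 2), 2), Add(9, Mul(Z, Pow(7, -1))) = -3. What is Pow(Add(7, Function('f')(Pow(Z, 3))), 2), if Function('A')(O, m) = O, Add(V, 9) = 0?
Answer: Rational(83521, 1600) ≈ 52.201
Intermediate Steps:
Z = -84 (Z = Add(-63, Mul(7, -3)) = Add(-63, -21) = -84)
V = -9 (V = Add(-9, 0) = -9)
z = 40 (z = Add(-9, Pow(Add(5, 2), 2)) = Add(-9, Pow(7, 2)) = Add(-9, 49) = 40)
I = -40 (I = Mul(-1, 40) = -40)
Function('f')(u) = Rational(9, 40) (Function('f')(u) = Mul(-9, Pow(-40, -1)) = Mul(-9, Rational(-1, 40)) = Rational(9, 40))
Pow(Add(7, Function('f')(Pow(Z, 3))), 2) = Pow(Add(7, Rational(9, 40)), 2) = Pow(Rational(289, 40), 2) = Rational(83521, 1600)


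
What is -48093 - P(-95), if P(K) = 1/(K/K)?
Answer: -48094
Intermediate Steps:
P(K) = 1 (P(K) = 1/1 = 1)
-48093 - P(-95) = -48093 - 1*1 = -48093 - 1 = -48094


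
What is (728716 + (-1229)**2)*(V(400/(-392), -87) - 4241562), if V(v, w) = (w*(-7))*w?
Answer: -9616160498565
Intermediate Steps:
V(v, w) = -7*w**2 (V(v, w) = (-7*w)*w = -7*w**2)
(728716 + (-1229)**2)*(V(400/(-392), -87) - 4241562) = (728716 + (-1229)**2)*(-7*(-87)**2 - 4241562) = (728716 + 1510441)*(-7*7569 - 4241562) = 2239157*(-52983 - 4241562) = 2239157*(-4294545) = -9616160498565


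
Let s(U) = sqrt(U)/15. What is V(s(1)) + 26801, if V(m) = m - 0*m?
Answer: 402016/15 ≈ 26801.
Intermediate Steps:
s(U) = sqrt(U)/15
V(m) = m (V(m) = m - 1*0 = m + 0 = m)
V(s(1)) + 26801 = sqrt(1)/15 + 26801 = (1/15)*1 + 26801 = 1/15 + 26801 = 402016/15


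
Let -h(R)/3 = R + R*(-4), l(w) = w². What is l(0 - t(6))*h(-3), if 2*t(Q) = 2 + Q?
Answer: -432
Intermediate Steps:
t(Q) = 1 + Q/2 (t(Q) = (2 + Q)/2 = 1 + Q/2)
h(R) = 9*R (h(R) = -3*(R + R*(-4)) = -3*(R - 4*R) = -(-9)*R = 9*R)
l(0 - t(6))*h(-3) = (0 - (1 + (½)*6))²*(9*(-3)) = (0 - (1 + 3))²*(-27) = (0 - 1*4)²*(-27) = (0 - 4)²*(-27) = (-4)²*(-27) = 16*(-27) = -432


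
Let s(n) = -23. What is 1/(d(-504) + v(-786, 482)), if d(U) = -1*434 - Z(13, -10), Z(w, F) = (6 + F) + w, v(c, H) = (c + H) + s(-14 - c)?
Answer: -1/770 ≈ -0.0012987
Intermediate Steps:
v(c, H) = -23 + H + c (v(c, H) = (c + H) - 23 = (H + c) - 23 = -23 + H + c)
Z(w, F) = 6 + F + w
d(U) = -443 (d(U) = -1*434 - (6 - 10 + 13) = -434 - 1*9 = -434 - 9 = -443)
1/(d(-504) + v(-786, 482)) = 1/(-443 + (-23 + 482 - 786)) = 1/(-443 - 327) = 1/(-770) = -1/770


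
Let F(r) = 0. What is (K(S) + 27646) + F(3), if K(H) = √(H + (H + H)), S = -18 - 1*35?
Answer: 27646 + I*√159 ≈ 27646.0 + 12.61*I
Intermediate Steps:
S = -53 (S = -18 - 35 = -53)
K(H) = √3*√H (K(H) = √(H + 2*H) = √(3*H) = √3*√H)
(K(S) + 27646) + F(3) = (√3*√(-53) + 27646) + 0 = (√3*(I*√53) + 27646) + 0 = (I*√159 + 27646) + 0 = (27646 + I*√159) + 0 = 27646 + I*√159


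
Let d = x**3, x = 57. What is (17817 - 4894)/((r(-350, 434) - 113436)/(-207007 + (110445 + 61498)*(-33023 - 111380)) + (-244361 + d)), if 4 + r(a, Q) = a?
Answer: -160434470490614/734549775536129 ≈ -0.21841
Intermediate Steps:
r(a, Q) = -4 + a
d = 185193 (d = 57**3 = 185193)
(17817 - 4894)/((r(-350, 434) - 113436)/(-207007 + (110445 + 61498)*(-33023 - 111380)) + (-244361 + d)) = (17817 - 4894)/(((-4 - 350) - 113436)/(-207007 + (110445 + 61498)*(-33023 - 111380)) + (-244361 + 185193)) = 12923/((-354 - 113436)/(-207007 + 171943*(-144403)) - 59168) = 12923/(-113790/(-207007 - 24829085029) - 59168) = 12923/(-113790/(-24829292036) - 59168) = 12923/(-113790*(-1/24829292036) - 59168) = 12923/(56895/12414646018 - 59168) = 12923/(-734549775536129/12414646018) = 12923*(-12414646018/734549775536129) = -160434470490614/734549775536129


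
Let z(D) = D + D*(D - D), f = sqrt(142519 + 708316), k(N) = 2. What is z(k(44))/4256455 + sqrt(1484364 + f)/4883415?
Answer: 2/4256455 + sqrt(1484364 + sqrt(850835))/4883415 ≈ 0.00025003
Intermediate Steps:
f = sqrt(850835) ≈ 922.41
z(D) = D (z(D) = D + D*0 = D + 0 = D)
z(k(44))/4256455 + sqrt(1484364 + f)/4883415 = 2/4256455 + sqrt(1484364 + sqrt(850835))/4883415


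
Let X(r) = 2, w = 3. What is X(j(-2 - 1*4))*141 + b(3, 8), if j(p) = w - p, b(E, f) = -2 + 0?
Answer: 280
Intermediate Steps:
b(E, f) = -2
j(p) = 3 - p
X(j(-2 - 1*4))*141 + b(3, 8) = 2*141 - 2 = 282 - 2 = 280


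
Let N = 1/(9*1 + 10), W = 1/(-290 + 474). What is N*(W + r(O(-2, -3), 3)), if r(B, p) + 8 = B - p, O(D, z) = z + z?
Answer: -3127/3496 ≈ -0.89445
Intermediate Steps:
O(D, z) = 2*z
r(B, p) = -8 + B - p (r(B, p) = -8 + (B - p) = -8 + B - p)
W = 1/184 ≈ 0.0054348
N = 1/19 (N = 1/(9 + 10) = 1/19 ≈ 0.052632)
N*(W + r(O(-2, -3), 3)) = (1/184 + (-8 + 2*(-3) - 1*3))/19 = (1/184 + (-8 - 6 - 3))/19 = (1/184 - 17)/19 = (1/19)*(-3127/184) = -3127/3496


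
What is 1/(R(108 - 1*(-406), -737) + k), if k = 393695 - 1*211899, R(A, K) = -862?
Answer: 1/180934 ≈ 5.5269e-6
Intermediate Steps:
k = 181796 (k = 393695 - 211899 = 181796)
1/(R(108 - 1*(-406), -737) + k) = 1/(-862 + 181796) = 1/180934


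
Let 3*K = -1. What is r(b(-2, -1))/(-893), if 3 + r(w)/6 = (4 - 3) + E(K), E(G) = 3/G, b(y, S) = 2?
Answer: 66/893 ≈ 0.073908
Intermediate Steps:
K = -⅓ (K = (⅓)*(-1) = -⅓ ≈ -0.33333)
r(w) = -66 (r(w) = -18 + 6*((4 - 3) + 3/(-⅓)) = -18 + 6*(1 + 3*(-3)) = -18 + 6*(1 - 9) = -18 + 6*(-8) = -18 - 48 = -66)
r(b(-2, -1))/(-893) = -66/(-893) = -66*(-1/893) = 66/893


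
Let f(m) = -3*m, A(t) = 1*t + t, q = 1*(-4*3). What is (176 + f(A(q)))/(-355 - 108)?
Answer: -248/463 ≈ -0.53564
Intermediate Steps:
q = -12 (q = 1*(-12) = -12)
A(t) = 2*t (A(t) = t + t = 2*t)
(176 + f(A(q)))/(-355 - 108) = (176 - 6*(-12))/(-355 - 108) = (176 - 3*(-24))/(-463) = (176 + 72)*(-1/463) = 248*(-1/463) = -248/463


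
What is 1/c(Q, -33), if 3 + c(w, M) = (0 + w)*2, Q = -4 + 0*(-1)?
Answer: -1/11 ≈ -0.090909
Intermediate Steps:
Q = -4 (Q = -4 + 0 = -4)
c(w, M) = -3 + 2*w (c(w, M) = -3 + (0 + w)*2 = -3 + w*2 = -3 + 2*w)
1/c(Q, -33) = 1/(-3 + 2*(-4)) = 1/(-3 - 8) = 1/(-11) = -1/11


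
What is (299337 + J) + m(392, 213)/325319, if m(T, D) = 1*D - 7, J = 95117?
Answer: 128323381032/325319 ≈ 3.9445e+5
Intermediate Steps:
m(T, D) = -7 + D (m(T, D) = D - 7 = -7 + D)
(299337 + J) + m(392, 213)/325319 = (299337 + 95117) + (-7 + 213)/325319 = 394454 + 206*(1/325319) = 394454 + 206/325319 = 128323381032/325319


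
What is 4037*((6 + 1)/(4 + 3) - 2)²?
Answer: 4037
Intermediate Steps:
4037*((6 + 1)/(4 + 3) - 2)² = 4037*(7/7 - 2)² = 4037*(7*(⅐) - 2)² = 4037*(1 - 2)² = 4037*(-1)² = 4037*1 = 4037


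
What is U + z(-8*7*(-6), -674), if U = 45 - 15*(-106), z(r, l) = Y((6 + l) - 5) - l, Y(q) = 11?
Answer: 2320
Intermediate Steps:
z(r, l) = 11 - l
U = 1635 (U = 45 + 1590 = 1635)
U + z(-8*7*(-6), -674) = 1635 + (11 - 1*(-674)) = 1635 + (11 + 674) = 1635 + 685 = 2320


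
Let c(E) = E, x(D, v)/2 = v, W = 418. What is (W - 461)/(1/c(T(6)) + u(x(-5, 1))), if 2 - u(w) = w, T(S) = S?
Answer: -258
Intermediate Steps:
x(D, v) = 2*v
u(w) = 2 - w
(W - 461)/(1/c(T(6)) + u(x(-5, 1))) = (418 - 461)/(1/6 + (2 - 2)) = -43/(1/6 + (2 - 1*2)) = -43/(1/6 + (2 - 2)) = -43/(1/6 + 0) = -43/1/6 = -43*6 = -258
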